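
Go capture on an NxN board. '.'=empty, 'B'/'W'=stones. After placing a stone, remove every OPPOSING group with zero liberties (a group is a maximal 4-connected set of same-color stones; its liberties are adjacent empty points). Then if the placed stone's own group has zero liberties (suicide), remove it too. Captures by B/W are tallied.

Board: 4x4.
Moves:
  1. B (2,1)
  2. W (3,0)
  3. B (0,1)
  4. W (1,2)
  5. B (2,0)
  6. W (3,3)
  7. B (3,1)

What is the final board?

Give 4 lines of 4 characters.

Answer: .B..
..W.
BB..
.B.W

Derivation:
Move 1: B@(2,1) -> caps B=0 W=0
Move 2: W@(3,0) -> caps B=0 W=0
Move 3: B@(0,1) -> caps B=0 W=0
Move 4: W@(1,2) -> caps B=0 W=0
Move 5: B@(2,0) -> caps B=0 W=0
Move 6: W@(3,3) -> caps B=0 W=0
Move 7: B@(3,1) -> caps B=1 W=0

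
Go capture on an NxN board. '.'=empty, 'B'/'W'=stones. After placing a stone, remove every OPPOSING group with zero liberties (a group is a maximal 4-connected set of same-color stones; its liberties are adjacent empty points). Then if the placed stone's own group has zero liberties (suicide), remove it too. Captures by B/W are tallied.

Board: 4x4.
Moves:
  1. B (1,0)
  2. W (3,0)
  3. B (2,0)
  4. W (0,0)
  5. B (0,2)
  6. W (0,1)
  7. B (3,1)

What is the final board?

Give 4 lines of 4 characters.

Move 1: B@(1,0) -> caps B=0 W=0
Move 2: W@(3,0) -> caps B=0 W=0
Move 3: B@(2,0) -> caps B=0 W=0
Move 4: W@(0,0) -> caps B=0 W=0
Move 5: B@(0,2) -> caps B=0 W=0
Move 6: W@(0,1) -> caps B=0 W=0
Move 7: B@(3,1) -> caps B=1 W=0

Answer: WWB.
B...
B...
.B..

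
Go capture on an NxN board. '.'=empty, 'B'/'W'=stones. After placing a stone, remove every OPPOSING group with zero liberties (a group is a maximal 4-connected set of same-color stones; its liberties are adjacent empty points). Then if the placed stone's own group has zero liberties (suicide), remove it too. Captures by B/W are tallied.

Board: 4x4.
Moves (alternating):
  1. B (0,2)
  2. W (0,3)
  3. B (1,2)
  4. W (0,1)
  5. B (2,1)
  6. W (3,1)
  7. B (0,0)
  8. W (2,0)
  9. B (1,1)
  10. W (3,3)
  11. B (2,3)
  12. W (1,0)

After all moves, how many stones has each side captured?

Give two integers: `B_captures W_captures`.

Move 1: B@(0,2) -> caps B=0 W=0
Move 2: W@(0,3) -> caps B=0 W=0
Move 3: B@(1,2) -> caps B=0 W=0
Move 4: W@(0,1) -> caps B=0 W=0
Move 5: B@(2,1) -> caps B=0 W=0
Move 6: W@(3,1) -> caps B=0 W=0
Move 7: B@(0,0) -> caps B=0 W=0
Move 8: W@(2,0) -> caps B=0 W=0
Move 9: B@(1,1) -> caps B=1 W=0
Move 10: W@(3,3) -> caps B=1 W=0
Move 11: B@(2,3) -> caps B=1 W=0
Move 12: W@(1,0) -> caps B=1 W=0

Answer: 1 0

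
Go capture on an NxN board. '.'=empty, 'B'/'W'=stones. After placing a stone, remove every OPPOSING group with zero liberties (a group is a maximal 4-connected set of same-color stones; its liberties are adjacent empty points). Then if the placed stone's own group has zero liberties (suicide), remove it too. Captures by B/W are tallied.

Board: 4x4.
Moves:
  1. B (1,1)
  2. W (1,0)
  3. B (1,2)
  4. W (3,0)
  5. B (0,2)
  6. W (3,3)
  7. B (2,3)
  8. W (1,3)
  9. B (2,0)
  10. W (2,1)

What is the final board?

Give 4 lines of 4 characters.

Answer: ..B.
WBBW
.W.B
W..W

Derivation:
Move 1: B@(1,1) -> caps B=0 W=0
Move 2: W@(1,0) -> caps B=0 W=0
Move 3: B@(1,2) -> caps B=0 W=0
Move 4: W@(3,0) -> caps B=0 W=0
Move 5: B@(0,2) -> caps B=0 W=0
Move 6: W@(3,3) -> caps B=0 W=0
Move 7: B@(2,3) -> caps B=0 W=0
Move 8: W@(1,3) -> caps B=0 W=0
Move 9: B@(2,0) -> caps B=0 W=0
Move 10: W@(2,1) -> caps B=0 W=1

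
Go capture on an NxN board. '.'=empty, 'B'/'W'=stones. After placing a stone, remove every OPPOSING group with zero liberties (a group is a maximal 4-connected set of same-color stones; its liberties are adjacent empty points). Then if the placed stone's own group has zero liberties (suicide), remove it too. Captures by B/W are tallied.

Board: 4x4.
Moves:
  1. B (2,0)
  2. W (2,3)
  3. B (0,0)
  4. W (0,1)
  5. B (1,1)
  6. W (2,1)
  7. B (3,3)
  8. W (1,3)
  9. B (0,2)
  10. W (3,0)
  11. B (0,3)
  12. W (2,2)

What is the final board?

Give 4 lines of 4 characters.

Answer: B.BB
.B.W
BWWW
W..B

Derivation:
Move 1: B@(2,0) -> caps B=0 W=0
Move 2: W@(2,3) -> caps B=0 W=0
Move 3: B@(0,0) -> caps B=0 W=0
Move 4: W@(0,1) -> caps B=0 W=0
Move 5: B@(1,1) -> caps B=0 W=0
Move 6: W@(2,1) -> caps B=0 W=0
Move 7: B@(3,3) -> caps B=0 W=0
Move 8: W@(1,3) -> caps B=0 W=0
Move 9: B@(0,2) -> caps B=1 W=0
Move 10: W@(3,0) -> caps B=1 W=0
Move 11: B@(0,3) -> caps B=1 W=0
Move 12: W@(2,2) -> caps B=1 W=0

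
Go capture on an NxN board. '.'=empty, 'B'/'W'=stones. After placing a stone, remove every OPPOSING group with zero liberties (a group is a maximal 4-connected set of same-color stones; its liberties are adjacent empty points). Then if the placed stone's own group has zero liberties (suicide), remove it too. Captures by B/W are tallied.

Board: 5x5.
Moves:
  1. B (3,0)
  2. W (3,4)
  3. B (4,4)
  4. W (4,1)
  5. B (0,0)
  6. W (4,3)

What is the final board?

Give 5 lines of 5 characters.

Answer: B....
.....
.....
B...W
.W.W.

Derivation:
Move 1: B@(3,0) -> caps B=0 W=0
Move 2: W@(3,4) -> caps B=0 W=0
Move 3: B@(4,4) -> caps B=0 W=0
Move 4: W@(4,1) -> caps B=0 W=0
Move 5: B@(0,0) -> caps B=0 W=0
Move 6: W@(4,3) -> caps B=0 W=1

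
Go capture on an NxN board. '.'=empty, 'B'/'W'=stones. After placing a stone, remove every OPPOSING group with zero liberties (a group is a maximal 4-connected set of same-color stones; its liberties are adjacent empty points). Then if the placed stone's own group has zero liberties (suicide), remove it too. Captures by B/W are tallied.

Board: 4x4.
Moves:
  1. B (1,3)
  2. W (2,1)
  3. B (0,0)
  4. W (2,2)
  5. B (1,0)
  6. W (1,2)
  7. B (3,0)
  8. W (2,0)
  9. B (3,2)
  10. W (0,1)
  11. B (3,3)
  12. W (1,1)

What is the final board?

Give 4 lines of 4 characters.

Answer: .W..
.WWB
WWW.
B.BB

Derivation:
Move 1: B@(1,3) -> caps B=0 W=0
Move 2: W@(2,1) -> caps B=0 W=0
Move 3: B@(0,0) -> caps B=0 W=0
Move 4: W@(2,2) -> caps B=0 W=0
Move 5: B@(1,0) -> caps B=0 W=0
Move 6: W@(1,2) -> caps B=0 W=0
Move 7: B@(3,0) -> caps B=0 W=0
Move 8: W@(2,0) -> caps B=0 W=0
Move 9: B@(3,2) -> caps B=0 W=0
Move 10: W@(0,1) -> caps B=0 W=0
Move 11: B@(3,3) -> caps B=0 W=0
Move 12: W@(1,1) -> caps B=0 W=2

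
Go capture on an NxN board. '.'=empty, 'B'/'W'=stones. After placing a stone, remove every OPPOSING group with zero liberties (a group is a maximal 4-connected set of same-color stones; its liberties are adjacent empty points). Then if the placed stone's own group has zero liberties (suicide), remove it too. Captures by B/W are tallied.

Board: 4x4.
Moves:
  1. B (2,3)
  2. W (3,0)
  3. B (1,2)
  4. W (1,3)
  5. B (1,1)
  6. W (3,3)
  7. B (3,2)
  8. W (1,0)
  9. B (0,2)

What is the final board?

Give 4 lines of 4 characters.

Answer: ..B.
WBBW
...B
W.B.

Derivation:
Move 1: B@(2,3) -> caps B=0 W=0
Move 2: W@(3,0) -> caps B=0 W=0
Move 3: B@(1,2) -> caps B=0 W=0
Move 4: W@(1,3) -> caps B=0 W=0
Move 5: B@(1,1) -> caps B=0 W=0
Move 6: W@(3,3) -> caps B=0 W=0
Move 7: B@(3,2) -> caps B=1 W=0
Move 8: W@(1,0) -> caps B=1 W=0
Move 9: B@(0,2) -> caps B=1 W=0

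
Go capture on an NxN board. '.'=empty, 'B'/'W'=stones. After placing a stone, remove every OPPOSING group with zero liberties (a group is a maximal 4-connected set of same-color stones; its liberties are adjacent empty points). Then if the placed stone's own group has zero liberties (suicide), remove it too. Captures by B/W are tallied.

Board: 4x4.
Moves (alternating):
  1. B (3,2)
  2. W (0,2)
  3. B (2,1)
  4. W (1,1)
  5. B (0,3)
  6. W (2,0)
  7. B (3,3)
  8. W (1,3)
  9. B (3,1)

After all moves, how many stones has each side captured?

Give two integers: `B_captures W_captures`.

Move 1: B@(3,2) -> caps B=0 W=0
Move 2: W@(0,2) -> caps B=0 W=0
Move 3: B@(2,1) -> caps B=0 W=0
Move 4: W@(1,1) -> caps B=0 W=0
Move 5: B@(0,3) -> caps B=0 W=0
Move 6: W@(2,0) -> caps B=0 W=0
Move 7: B@(3,3) -> caps B=0 W=0
Move 8: W@(1,3) -> caps B=0 W=1
Move 9: B@(3,1) -> caps B=0 W=1

Answer: 0 1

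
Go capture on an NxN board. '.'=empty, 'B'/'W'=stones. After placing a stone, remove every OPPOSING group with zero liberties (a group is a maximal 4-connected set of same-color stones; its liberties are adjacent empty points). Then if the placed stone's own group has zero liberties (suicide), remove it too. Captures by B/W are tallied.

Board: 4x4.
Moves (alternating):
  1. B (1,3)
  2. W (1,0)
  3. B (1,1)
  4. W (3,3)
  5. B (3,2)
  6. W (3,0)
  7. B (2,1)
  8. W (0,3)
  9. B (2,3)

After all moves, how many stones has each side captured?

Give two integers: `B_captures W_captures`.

Move 1: B@(1,3) -> caps B=0 W=0
Move 2: W@(1,0) -> caps B=0 W=0
Move 3: B@(1,1) -> caps B=0 W=0
Move 4: W@(3,3) -> caps B=0 W=0
Move 5: B@(3,2) -> caps B=0 W=0
Move 6: W@(3,0) -> caps B=0 W=0
Move 7: B@(2,1) -> caps B=0 W=0
Move 8: W@(0,3) -> caps B=0 W=0
Move 9: B@(2,3) -> caps B=1 W=0

Answer: 1 0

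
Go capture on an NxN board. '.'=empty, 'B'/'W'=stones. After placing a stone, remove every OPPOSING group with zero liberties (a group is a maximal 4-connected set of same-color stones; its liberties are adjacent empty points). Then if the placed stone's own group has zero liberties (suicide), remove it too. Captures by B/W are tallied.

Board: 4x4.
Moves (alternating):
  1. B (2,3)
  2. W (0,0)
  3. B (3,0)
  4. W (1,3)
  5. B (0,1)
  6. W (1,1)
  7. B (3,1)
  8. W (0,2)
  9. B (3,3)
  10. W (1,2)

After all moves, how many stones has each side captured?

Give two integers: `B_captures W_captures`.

Answer: 0 1

Derivation:
Move 1: B@(2,3) -> caps B=0 W=0
Move 2: W@(0,0) -> caps B=0 W=0
Move 3: B@(3,0) -> caps B=0 W=0
Move 4: W@(1,3) -> caps B=0 W=0
Move 5: B@(0,1) -> caps B=0 W=0
Move 6: W@(1,1) -> caps B=0 W=0
Move 7: B@(3,1) -> caps B=0 W=0
Move 8: W@(0,2) -> caps B=0 W=1
Move 9: B@(3,3) -> caps B=0 W=1
Move 10: W@(1,2) -> caps B=0 W=1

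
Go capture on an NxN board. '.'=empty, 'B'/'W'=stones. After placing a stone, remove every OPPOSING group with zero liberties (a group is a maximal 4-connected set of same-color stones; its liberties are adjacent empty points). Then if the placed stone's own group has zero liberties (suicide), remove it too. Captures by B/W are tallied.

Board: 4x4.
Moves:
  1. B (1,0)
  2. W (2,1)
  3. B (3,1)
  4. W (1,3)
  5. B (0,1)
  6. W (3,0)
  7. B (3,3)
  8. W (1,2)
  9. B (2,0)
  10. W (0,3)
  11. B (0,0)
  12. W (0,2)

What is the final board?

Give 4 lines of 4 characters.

Answer: BBWW
B.WW
BW..
.B.B

Derivation:
Move 1: B@(1,0) -> caps B=0 W=0
Move 2: W@(2,1) -> caps B=0 W=0
Move 3: B@(3,1) -> caps B=0 W=0
Move 4: W@(1,3) -> caps B=0 W=0
Move 5: B@(0,1) -> caps B=0 W=0
Move 6: W@(3,0) -> caps B=0 W=0
Move 7: B@(3,3) -> caps B=0 W=0
Move 8: W@(1,2) -> caps B=0 W=0
Move 9: B@(2,0) -> caps B=1 W=0
Move 10: W@(0,3) -> caps B=1 W=0
Move 11: B@(0,0) -> caps B=1 W=0
Move 12: W@(0,2) -> caps B=1 W=0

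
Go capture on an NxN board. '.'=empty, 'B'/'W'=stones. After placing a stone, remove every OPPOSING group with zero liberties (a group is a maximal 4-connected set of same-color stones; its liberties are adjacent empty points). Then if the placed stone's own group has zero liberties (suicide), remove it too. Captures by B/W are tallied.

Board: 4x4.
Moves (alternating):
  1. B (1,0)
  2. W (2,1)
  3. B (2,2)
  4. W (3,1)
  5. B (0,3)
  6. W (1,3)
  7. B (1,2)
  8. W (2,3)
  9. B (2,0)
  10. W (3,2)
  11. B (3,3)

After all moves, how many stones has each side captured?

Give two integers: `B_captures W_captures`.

Answer: 2 0

Derivation:
Move 1: B@(1,0) -> caps B=0 W=0
Move 2: W@(2,1) -> caps B=0 W=0
Move 3: B@(2,2) -> caps B=0 W=0
Move 4: W@(3,1) -> caps B=0 W=0
Move 5: B@(0,3) -> caps B=0 W=0
Move 6: W@(1,3) -> caps B=0 W=0
Move 7: B@(1,2) -> caps B=0 W=0
Move 8: W@(2,3) -> caps B=0 W=0
Move 9: B@(2,0) -> caps B=0 W=0
Move 10: W@(3,2) -> caps B=0 W=0
Move 11: B@(3,3) -> caps B=2 W=0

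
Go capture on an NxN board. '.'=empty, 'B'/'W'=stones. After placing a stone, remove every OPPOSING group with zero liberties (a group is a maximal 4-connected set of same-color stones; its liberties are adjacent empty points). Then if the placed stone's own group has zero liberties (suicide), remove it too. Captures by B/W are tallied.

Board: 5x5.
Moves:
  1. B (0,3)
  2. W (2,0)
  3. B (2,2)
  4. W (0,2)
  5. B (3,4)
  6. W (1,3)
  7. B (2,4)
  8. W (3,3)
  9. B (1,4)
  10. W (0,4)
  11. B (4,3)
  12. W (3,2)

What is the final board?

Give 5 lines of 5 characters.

Answer: ..W.W
...WB
W.B.B
..WWB
...B.

Derivation:
Move 1: B@(0,3) -> caps B=0 W=0
Move 2: W@(2,0) -> caps B=0 W=0
Move 3: B@(2,2) -> caps B=0 W=0
Move 4: W@(0,2) -> caps B=0 W=0
Move 5: B@(3,4) -> caps B=0 W=0
Move 6: W@(1,3) -> caps B=0 W=0
Move 7: B@(2,4) -> caps B=0 W=0
Move 8: W@(3,3) -> caps B=0 W=0
Move 9: B@(1,4) -> caps B=0 W=0
Move 10: W@(0,4) -> caps B=0 W=1
Move 11: B@(4,3) -> caps B=0 W=1
Move 12: W@(3,2) -> caps B=0 W=1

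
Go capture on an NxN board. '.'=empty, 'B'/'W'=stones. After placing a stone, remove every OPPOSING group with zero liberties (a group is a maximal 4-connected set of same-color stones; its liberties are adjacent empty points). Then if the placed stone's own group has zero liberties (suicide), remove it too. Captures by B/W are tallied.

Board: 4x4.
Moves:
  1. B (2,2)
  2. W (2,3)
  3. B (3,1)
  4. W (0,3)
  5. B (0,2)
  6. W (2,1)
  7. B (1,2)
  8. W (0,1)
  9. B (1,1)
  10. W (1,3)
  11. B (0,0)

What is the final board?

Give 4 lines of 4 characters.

Move 1: B@(2,2) -> caps B=0 W=0
Move 2: W@(2,3) -> caps B=0 W=0
Move 3: B@(3,1) -> caps B=0 W=0
Move 4: W@(0,3) -> caps B=0 W=0
Move 5: B@(0,2) -> caps B=0 W=0
Move 6: W@(2,1) -> caps B=0 W=0
Move 7: B@(1,2) -> caps B=0 W=0
Move 8: W@(0,1) -> caps B=0 W=0
Move 9: B@(1,1) -> caps B=0 W=0
Move 10: W@(1,3) -> caps B=0 W=0
Move 11: B@(0,0) -> caps B=1 W=0

Answer: B.BW
.BBW
.WBW
.B..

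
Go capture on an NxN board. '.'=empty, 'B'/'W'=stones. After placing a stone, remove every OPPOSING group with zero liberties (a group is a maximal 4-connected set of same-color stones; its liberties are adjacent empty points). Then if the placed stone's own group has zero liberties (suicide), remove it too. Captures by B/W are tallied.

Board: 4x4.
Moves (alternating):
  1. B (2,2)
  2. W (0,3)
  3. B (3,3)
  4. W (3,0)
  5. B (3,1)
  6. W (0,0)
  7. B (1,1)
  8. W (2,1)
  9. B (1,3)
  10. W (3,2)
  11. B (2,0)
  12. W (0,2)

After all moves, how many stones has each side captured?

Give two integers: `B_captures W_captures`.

Move 1: B@(2,2) -> caps B=0 W=0
Move 2: W@(0,3) -> caps B=0 W=0
Move 3: B@(3,3) -> caps B=0 W=0
Move 4: W@(3,0) -> caps B=0 W=0
Move 5: B@(3,1) -> caps B=0 W=0
Move 6: W@(0,0) -> caps B=0 W=0
Move 7: B@(1,1) -> caps B=0 W=0
Move 8: W@(2,1) -> caps B=0 W=0
Move 9: B@(1,3) -> caps B=0 W=0
Move 10: W@(3,2) -> caps B=0 W=1
Move 11: B@(2,0) -> caps B=0 W=1
Move 12: W@(0,2) -> caps B=0 W=1

Answer: 0 1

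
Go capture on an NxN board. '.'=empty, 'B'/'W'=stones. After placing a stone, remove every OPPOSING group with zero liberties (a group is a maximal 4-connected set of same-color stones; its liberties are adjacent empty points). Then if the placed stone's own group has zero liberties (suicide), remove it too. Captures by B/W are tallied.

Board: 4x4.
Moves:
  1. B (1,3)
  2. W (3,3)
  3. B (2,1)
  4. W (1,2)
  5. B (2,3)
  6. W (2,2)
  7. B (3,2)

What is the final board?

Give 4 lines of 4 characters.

Answer: ....
..WB
.BWB
..B.

Derivation:
Move 1: B@(1,3) -> caps B=0 W=0
Move 2: W@(3,3) -> caps B=0 W=0
Move 3: B@(2,1) -> caps B=0 W=0
Move 4: W@(1,2) -> caps B=0 W=0
Move 5: B@(2,3) -> caps B=0 W=0
Move 6: W@(2,2) -> caps B=0 W=0
Move 7: B@(3,2) -> caps B=1 W=0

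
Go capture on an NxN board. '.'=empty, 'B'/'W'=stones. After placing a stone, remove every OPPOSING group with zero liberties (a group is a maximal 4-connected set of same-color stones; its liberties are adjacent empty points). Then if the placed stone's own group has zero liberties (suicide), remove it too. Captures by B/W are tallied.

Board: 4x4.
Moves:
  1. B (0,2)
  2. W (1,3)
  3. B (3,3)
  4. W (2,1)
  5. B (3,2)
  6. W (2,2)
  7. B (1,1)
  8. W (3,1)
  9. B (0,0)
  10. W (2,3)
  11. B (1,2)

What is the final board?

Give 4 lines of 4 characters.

Answer: B.B.
.BBW
.WWW
.W..

Derivation:
Move 1: B@(0,2) -> caps B=0 W=0
Move 2: W@(1,3) -> caps B=0 W=0
Move 3: B@(3,3) -> caps B=0 W=0
Move 4: W@(2,1) -> caps B=0 W=0
Move 5: B@(3,2) -> caps B=0 W=0
Move 6: W@(2,2) -> caps B=0 W=0
Move 7: B@(1,1) -> caps B=0 W=0
Move 8: W@(3,1) -> caps B=0 W=0
Move 9: B@(0,0) -> caps B=0 W=0
Move 10: W@(2,3) -> caps B=0 W=2
Move 11: B@(1,2) -> caps B=0 W=2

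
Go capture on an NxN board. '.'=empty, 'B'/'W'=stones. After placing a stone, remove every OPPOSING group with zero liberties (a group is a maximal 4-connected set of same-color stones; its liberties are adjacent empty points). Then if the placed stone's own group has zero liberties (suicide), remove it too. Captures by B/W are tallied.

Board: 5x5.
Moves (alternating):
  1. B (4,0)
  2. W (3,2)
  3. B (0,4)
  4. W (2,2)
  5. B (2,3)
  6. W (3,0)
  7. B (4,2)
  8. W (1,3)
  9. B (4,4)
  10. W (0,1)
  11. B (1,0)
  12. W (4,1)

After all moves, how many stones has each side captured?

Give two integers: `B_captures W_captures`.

Move 1: B@(4,0) -> caps B=0 W=0
Move 2: W@(3,2) -> caps B=0 W=0
Move 3: B@(0,4) -> caps B=0 W=0
Move 4: W@(2,2) -> caps B=0 W=0
Move 5: B@(2,3) -> caps B=0 W=0
Move 6: W@(3,0) -> caps B=0 W=0
Move 7: B@(4,2) -> caps B=0 W=0
Move 8: W@(1,3) -> caps B=0 W=0
Move 9: B@(4,4) -> caps B=0 W=0
Move 10: W@(0,1) -> caps B=0 W=0
Move 11: B@(1,0) -> caps B=0 W=0
Move 12: W@(4,1) -> caps B=0 W=1

Answer: 0 1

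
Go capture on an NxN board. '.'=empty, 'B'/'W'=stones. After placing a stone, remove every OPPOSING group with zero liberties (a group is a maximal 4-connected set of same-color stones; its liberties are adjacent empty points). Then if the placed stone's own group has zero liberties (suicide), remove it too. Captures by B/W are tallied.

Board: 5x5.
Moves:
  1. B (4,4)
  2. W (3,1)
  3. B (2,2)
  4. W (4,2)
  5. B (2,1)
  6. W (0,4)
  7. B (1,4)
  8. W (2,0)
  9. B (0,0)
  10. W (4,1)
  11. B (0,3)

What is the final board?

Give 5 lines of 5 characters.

Answer: B..B.
....B
WBB..
.W...
.WW.B

Derivation:
Move 1: B@(4,4) -> caps B=0 W=0
Move 2: W@(3,1) -> caps B=0 W=0
Move 3: B@(2,2) -> caps B=0 W=0
Move 4: W@(4,2) -> caps B=0 W=0
Move 5: B@(2,1) -> caps B=0 W=0
Move 6: W@(0,4) -> caps B=0 W=0
Move 7: B@(1,4) -> caps B=0 W=0
Move 8: W@(2,0) -> caps B=0 W=0
Move 9: B@(0,0) -> caps B=0 W=0
Move 10: W@(4,1) -> caps B=0 W=0
Move 11: B@(0,3) -> caps B=1 W=0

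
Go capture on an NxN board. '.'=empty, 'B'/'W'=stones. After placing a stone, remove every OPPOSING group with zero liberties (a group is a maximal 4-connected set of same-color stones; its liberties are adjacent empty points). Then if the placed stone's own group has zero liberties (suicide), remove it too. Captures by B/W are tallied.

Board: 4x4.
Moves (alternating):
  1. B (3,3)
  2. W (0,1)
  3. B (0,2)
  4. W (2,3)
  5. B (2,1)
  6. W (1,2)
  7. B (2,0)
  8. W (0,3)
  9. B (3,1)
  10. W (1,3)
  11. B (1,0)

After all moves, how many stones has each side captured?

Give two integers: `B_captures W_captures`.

Move 1: B@(3,3) -> caps B=0 W=0
Move 2: W@(0,1) -> caps B=0 W=0
Move 3: B@(0,2) -> caps B=0 W=0
Move 4: W@(2,3) -> caps B=0 W=0
Move 5: B@(2,1) -> caps B=0 W=0
Move 6: W@(1,2) -> caps B=0 W=0
Move 7: B@(2,0) -> caps B=0 W=0
Move 8: W@(0,3) -> caps B=0 W=1
Move 9: B@(3,1) -> caps B=0 W=1
Move 10: W@(1,3) -> caps B=0 W=1
Move 11: B@(1,0) -> caps B=0 W=1

Answer: 0 1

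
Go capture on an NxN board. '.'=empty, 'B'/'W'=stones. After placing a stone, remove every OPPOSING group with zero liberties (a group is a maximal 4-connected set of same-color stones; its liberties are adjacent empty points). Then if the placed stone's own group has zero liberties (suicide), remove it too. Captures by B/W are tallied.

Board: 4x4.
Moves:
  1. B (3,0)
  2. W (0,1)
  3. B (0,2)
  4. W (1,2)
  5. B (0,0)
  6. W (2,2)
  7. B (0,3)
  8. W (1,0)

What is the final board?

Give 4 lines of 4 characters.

Move 1: B@(3,0) -> caps B=0 W=0
Move 2: W@(0,1) -> caps B=0 W=0
Move 3: B@(0,2) -> caps B=0 W=0
Move 4: W@(1,2) -> caps B=0 W=0
Move 5: B@(0,0) -> caps B=0 W=0
Move 6: W@(2,2) -> caps B=0 W=0
Move 7: B@(0,3) -> caps B=0 W=0
Move 8: W@(1,0) -> caps B=0 W=1

Answer: .WBB
W.W.
..W.
B...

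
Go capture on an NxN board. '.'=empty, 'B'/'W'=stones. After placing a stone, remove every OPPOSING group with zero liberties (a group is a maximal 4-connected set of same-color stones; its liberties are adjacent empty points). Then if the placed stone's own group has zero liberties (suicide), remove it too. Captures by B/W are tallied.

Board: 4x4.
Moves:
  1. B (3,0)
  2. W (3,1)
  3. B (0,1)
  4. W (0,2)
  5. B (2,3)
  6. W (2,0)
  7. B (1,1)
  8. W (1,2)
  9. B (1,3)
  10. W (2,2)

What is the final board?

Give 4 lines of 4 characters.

Move 1: B@(3,0) -> caps B=0 W=0
Move 2: W@(3,1) -> caps B=0 W=0
Move 3: B@(0,1) -> caps B=0 W=0
Move 4: W@(0,2) -> caps B=0 W=0
Move 5: B@(2,3) -> caps B=0 W=0
Move 6: W@(2,0) -> caps B=0 W=1
Move 7: B@(1,1) -> caps B=0 W=1
Move 8: W@(1,2) -> caps B=0 W=1
Move 9: B@(1,3) -> caps B=0 W=1
Move 10: W@(2,2) -> caps B=0 W=1

Answer: .BW.
.BWB
W.WB
.W..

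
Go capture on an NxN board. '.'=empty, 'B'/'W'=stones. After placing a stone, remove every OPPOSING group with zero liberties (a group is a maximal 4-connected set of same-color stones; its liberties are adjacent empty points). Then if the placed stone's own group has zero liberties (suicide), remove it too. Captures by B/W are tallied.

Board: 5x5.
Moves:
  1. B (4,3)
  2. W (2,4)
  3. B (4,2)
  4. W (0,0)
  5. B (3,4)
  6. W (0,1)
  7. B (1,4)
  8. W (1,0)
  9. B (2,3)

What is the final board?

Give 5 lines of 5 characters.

Answer: WW...
W...B
...B.
....B
..BB.

Derivation:
Move 1: B@(4,3) -> caps B=0 W=0
Move 2: W@(2,4) -> caps B=0 W=0
Move 3: B@(4,2) -> caps B=0 W=0
Move 4: W@(0,0) -> caps B=0 W=0
Move 5: B@(3,4) -> caps B=0 W=0
Move 6: W@(0,1) -> caps B=0 W=0
Move 7: B@(1,4) -> caps B=0 W=0
Move 8: W@(1,0) -> caps B=0 W=0
Move 9: B@(2,3) -> caps B=1 W=0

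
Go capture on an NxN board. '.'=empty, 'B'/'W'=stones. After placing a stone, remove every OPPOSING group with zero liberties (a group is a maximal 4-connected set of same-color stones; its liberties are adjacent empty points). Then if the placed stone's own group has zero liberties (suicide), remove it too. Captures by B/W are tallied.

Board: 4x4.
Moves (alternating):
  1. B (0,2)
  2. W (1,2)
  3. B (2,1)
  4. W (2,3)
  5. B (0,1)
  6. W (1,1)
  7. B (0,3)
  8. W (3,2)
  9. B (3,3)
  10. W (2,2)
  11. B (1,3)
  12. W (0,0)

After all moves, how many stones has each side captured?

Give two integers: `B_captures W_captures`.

Move 1: B@(0,2) -> caps B=0 W=0
Move 2: W@(1,2) -> caps B=0 W=0
Move 3: B@(2,1) -> caps B=0 W=0
Move 4: W@(2,3) -> caps B=0 W=0
Move 5: B@(0,1) -> caps B=0 W=0
Move 6: W@(1,1) -> caps B=0 W=0
Move 7: B@(0,3) -> caps B=0 W=0
Move 8: W@(3,2) -> caps B=0 W=0
Move 9: B@(3,3) -> caps B=0 W=0
Move 10: W@(2,2) -> caps B=0 W=0
Move 11: B@(1,3) -> caps B=0 W=0
Move 12: W@(0,0) -> caps B=0 W=4

Answer: 0 4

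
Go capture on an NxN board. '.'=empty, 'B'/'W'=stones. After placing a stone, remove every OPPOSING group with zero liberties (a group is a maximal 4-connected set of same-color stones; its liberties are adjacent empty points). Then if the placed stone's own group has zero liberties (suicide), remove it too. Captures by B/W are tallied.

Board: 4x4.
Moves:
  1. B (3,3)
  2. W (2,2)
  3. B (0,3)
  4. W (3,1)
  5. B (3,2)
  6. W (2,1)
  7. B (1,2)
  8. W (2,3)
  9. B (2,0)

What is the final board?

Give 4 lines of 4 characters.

Move 1: B@(3,3) -> caps B=0 W=0
Move 2: W@(2,2) -> caps B=0 W=0
Move 3: B@(0,3) -> caps B=0 W=0
Move 4: W@(3,1) -> caps B=0 W=0
Move 5: B@(3,2) -> caps B=0 W=0
Move 6: W@(2,1) -> caps B=0 W=0
Move 7: B@(1,2) -> caps B=0 W=0
Move 8: W@(2,3) -> caps B=0 W=2
Move 9: B@(2,0) -> caps B=0 W=2

Answer: ...B
..B.
BWWW
.W..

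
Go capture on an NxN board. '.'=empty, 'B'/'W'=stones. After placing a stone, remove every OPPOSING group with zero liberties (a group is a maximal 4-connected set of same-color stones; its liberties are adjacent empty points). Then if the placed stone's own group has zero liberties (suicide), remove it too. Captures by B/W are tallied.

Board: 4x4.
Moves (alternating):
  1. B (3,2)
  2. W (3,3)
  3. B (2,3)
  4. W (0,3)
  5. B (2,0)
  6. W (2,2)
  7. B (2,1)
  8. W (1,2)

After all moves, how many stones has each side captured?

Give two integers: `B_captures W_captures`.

Answer: 1 0

Derivation:
Move 1: B@(3,2) -> caps B=0 W=0
Move 2: W@(3,3) -> caps B=0 W=0
Move 3: B@(2,3) -> caps B=1 W=0
Move 4: W@(0,3) -> caps B=1 W=0
Move 5: B@(2,0) -> caps B=1 W=0
Move 6: W@(2,2) -> caps B=1 W=0
Move 7: B@(2,1) -> caps B=1 W=0
Move 8: W@(1,2) -> caps B=1 W=0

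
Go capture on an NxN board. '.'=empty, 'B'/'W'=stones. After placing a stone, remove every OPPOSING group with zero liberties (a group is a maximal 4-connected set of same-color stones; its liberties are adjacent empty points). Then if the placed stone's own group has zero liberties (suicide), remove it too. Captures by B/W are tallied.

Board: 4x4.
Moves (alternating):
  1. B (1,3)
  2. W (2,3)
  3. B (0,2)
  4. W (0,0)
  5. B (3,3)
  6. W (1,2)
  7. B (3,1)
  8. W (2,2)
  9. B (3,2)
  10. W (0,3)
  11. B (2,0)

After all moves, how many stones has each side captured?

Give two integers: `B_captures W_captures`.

Move 1: B@(1,3) -> caps B=0 W=0
Move 2: W@(2,3) -> caps B=0 W=0
Move 3: B@(0,2) -> caps B=0 W=0
Move 4: W@(0,0) -> caps B=0 W=0
Move 5: B@(3,3) -> caps B=0 W=0
Move 6: W@(1,2) -> caps B=0 W=0
Move 7: B@(3,1) -> caps B=0 W=0
Move 8: W@(2,2) -> caps B=0 W=0
Move 9: B@(3,2) -> caps B=0 W=0
Move 10: W@(0,3) -> caps B=0 W=1
Move 11: B@(2,0) -> caps B=0 W=1

Answer: 0 1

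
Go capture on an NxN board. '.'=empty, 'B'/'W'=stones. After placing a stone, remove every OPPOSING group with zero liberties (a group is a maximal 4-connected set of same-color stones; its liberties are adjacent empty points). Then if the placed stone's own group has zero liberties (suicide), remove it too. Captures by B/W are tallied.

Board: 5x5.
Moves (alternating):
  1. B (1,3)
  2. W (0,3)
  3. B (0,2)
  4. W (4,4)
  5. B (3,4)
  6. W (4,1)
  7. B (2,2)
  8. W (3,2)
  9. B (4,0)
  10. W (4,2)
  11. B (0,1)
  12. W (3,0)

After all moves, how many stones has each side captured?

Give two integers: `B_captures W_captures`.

Move 1: B@(1,3) -> caps B=0 W=0
Move 2: W@(0,3) -> caps B=0 W=0
Move 3: B@(0,2) -> caps B=0 W=0
Move 4: W@(4,4) -> caps B=0 W=0
Move 5: B@(3,4) -> caps B=0 W=0
Move 6: W@(4,1) -> caps B=0 W=0
Move 7: B@(2,2) -> caps B=0 W=0
Move 8: W@(3,2) -> caps B=0 W=0
Move 9: B@(4,0) -> caps B=0 W=0
Move 10: W@(4,2) -> caps B=0 W=0
Move 11: B@(0,1) -> caps B=0 W=0
Move 12: W@(3,0) -> caps B=0 W=1

Answer: 0 1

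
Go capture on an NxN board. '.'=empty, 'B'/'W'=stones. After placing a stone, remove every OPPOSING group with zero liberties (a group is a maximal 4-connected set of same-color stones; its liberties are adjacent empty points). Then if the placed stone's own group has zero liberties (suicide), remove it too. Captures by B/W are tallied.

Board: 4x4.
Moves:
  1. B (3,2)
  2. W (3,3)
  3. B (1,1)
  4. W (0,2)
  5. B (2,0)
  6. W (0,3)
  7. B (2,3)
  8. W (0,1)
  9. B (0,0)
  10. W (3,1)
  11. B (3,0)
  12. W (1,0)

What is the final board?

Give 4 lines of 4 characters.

Answer: .WWW
WB..
B..B
BWB.

Derivation:
Move 1: B@(3,2) -> caps B=0 W=0
Move 2: W@(3,3) -> caps B=0 W=0
Move 3: B@(1,1) -> caps B=0 W=0
Move 4: W@(0,2) -> caps B=0 W=0
Move 5: B@(2,0) -> caps B=0 W=0
Move 6: W@(0,3) -> caps B=0 W=0
Move 7: B@(2,3) -> caps B=1 W=0
Move 8: W@(0,1) -> caps B=1 W=0
Move 9: B@(0,0) -> caps B=1 W=0
Move 10: W@(3,1) -> caps B=1 W=0
Move 11: B@(3,0) -> caps B=1 W=0
Move 12: W@(1,0) -> caps B=1 W=1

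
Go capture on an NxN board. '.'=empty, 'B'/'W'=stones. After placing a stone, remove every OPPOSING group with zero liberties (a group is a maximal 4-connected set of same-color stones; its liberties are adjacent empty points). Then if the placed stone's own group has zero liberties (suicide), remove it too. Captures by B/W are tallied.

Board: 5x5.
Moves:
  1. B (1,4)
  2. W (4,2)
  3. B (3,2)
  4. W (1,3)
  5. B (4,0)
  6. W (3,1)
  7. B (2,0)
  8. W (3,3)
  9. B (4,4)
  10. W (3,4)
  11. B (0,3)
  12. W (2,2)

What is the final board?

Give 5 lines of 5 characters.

Answer: ...B.
...WB
B.W..
.W.WW
B.W.B

Derivation:
Move 1: B@(1,4) -> caps B=0 W=0
Move 2: W@(4,2) -> caps B=0 W=0
Move 3: B@(3,2) -> caps B=0 W=0
Move 4: W@(1,3) -> caps B=0 W=0
Move 5: B@(4,0) -> caps B=0 W=0
Move 6: W@(3,1) -> caps B=0 W=0
Move 7: B@(2,0) -> caps B=0 W=0
Move 8: W@(3,3) -> caps B=0 W=0
Move 9: B@(4,4) -> caps B=0 W=0
Move 10: W@(3,4) -> caps B=0 W=0
Move 11: B@(0,3) -> caps B=0 W=0
Move 12: W@(2,2) -> caps B=0 W=1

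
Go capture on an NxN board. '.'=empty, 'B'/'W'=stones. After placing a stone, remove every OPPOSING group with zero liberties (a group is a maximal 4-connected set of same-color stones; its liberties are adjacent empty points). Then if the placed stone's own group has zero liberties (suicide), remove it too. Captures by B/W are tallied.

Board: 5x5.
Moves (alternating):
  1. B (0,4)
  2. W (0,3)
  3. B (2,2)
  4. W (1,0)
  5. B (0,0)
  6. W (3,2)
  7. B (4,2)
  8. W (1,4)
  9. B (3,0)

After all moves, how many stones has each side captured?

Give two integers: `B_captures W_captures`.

Answer: 0 1

Derivation:
Move 1: B@(0,4) -> caps B=0 W=0
Move 2: W@(0,3) -> caps B=0 W=0
Move 3: B@(2,2) -> caps B=0 W=0
Move 4: W@(1,0) -> caps B=0 W=0
Move 5: B@(0,0) -> caps B=0 W=0
Move 6: W@(3,2) -> caps B=0 W=0
Move 7: B@(4,2) -> caps B=0 W=0
Move 8: W@(1,4) -> caps B=0 W=1
Move 9: B@(3,0) -> caps B=0 W=1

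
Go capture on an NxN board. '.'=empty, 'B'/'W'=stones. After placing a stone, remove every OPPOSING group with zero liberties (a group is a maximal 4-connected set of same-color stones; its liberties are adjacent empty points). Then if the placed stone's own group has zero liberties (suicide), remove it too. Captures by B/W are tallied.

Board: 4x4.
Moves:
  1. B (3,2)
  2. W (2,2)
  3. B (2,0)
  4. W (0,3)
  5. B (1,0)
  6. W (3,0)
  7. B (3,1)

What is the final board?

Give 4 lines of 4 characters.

Move 1: B@(3,2) -> caps B=0 W=0
Move 2: W@(2,2) -> caps B=0 W=0
Move 3: B@(2,0) -> caps B=0 W=0
Move 4: W@(0,3) -> caps B=0 W=0
Move 5: B@(1,0) -> caps B=0 W=0
Move 6: W@(3,0) -> caps B=0 W=0
Move 7: B@(3,1) -> caps B=1 W=0

Answer: ...W
B...
B.W.
.BB.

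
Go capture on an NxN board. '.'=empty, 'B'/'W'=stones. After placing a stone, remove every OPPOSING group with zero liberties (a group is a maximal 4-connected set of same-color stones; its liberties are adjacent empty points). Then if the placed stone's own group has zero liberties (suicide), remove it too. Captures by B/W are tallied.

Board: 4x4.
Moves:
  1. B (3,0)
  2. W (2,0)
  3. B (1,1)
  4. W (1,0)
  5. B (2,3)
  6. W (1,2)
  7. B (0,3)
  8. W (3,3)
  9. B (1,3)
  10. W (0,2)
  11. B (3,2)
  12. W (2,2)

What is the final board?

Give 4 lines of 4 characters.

Move 1: B@(3,0) -> caps B=0 W=0
Move 2: W@(2,0) -> caps B=0 W=0
Move 3: B@(1,1) -> caps B=0 W=0
Move 4: W@(1,0) -> caps B=0 W=0
Move 5: B@(2,3) -> caps B=0 W=0
Move 6: W@(1,2) -> caps B=0 W=0
Move 7: B@(0,3) -> caps B=0 W=0
Move 8: W@(3,3) -> caps B=0 W=0
Move 9: B@(1,3) -> caps B=0 W=0
Move 10: W@(0,2) -> caps B=0 W=0
Move 11: B@(3,2) -> caps B=1 W=0
Move 12: W@(2,2) -> caps B=1 W=0

Answer: ..WB
WBWB
W.WB
B.B.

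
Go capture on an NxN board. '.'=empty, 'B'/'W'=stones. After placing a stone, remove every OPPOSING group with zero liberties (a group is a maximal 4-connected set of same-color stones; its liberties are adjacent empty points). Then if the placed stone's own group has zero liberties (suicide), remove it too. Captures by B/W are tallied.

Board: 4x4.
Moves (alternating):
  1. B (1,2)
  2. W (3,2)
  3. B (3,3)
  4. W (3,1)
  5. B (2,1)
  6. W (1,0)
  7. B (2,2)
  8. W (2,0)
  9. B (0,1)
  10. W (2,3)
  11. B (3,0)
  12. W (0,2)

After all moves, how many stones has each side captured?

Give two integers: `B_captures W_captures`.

Answer: 0 1

Derivation:
Move 1: B@(1,2) -> caps B=0 W=0
Move 2: W@(3,2) -> caps B=0 W=0
Move 3: B@(3,3) -> caps B=0 W=0
Move 4: W@(3,1) -> caps B=0 W=0
Move 5: B@(2,1) -> caps B=0 W=0
Move 6: W@(1,0) -> caps B=0 W=0
Move 7: B@(2,2) -> caps B=0 W=0
Move 8: W@(2,0) -> caps B=0 W=0
Move 9: B@(0,1) -> caps B=0 W=0
Move 10: W@(2,3) -> caps B=0 W=1
Move 11: B@(3,0) -> caps B=0 W=1
Move 12: W@(0,2) -> caps B=0 W=1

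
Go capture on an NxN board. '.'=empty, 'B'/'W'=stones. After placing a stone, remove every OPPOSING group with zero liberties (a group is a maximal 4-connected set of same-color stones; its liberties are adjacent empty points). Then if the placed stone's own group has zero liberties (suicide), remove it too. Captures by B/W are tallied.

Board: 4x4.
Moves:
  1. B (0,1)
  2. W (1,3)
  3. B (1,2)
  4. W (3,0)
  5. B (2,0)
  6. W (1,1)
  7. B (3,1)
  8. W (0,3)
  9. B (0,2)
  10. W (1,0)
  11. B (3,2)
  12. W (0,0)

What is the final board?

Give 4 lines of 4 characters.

Move 1: B@(0,1) -> caps B=0 W=0
Move 2: W@(1,3) -> caps B=0 W=0
Move 3: B@(1,2) -> caps B=0 W=0
Move 4: W@(3,0) -> caps B=0 W=0
Move 5: B@(2,0) -> caps B=0 W=0
Move 6: W@(1,1) -> caps B=0 W=0
Move 7: B@(3,1) -> caps B=1 W=0
Move 8: W@(0,3) -> caps B=1 W=0
Move 9: B@(0,2) -> caps B=1 W=0
Move 10: W@(1,0) -> caps B=1 W=0
Move 11: B@(3,2) -> caps B=1 W=0
Move 12: W@(0,0) -> caps B=1 W=0

Answer: WBBW
WWBW
B...
.BB.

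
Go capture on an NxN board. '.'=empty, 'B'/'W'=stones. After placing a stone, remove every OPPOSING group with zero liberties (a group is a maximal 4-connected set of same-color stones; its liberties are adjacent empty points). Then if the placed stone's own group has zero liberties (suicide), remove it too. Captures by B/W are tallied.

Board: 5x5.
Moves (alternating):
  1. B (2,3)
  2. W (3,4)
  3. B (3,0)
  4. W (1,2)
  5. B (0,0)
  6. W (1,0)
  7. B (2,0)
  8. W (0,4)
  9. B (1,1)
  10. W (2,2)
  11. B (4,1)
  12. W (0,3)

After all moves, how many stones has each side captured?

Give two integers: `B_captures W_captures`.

Move 1: B@(2,3) -> caps B=0 W=0
Move 2: W@(3,4) -> caps B=0 W=0
Move 3: B@(3,0) -> caps B=0 W=0
Move 4: W@(1,2) -> caps B=0 W=0
Move 5: B@(0,0) -> caps B=0 W=0
Move 6: W@(1,0) -> caps B=0 W=0
Move 7: B@(2,0) -> caps B=0 W=0
Move 8: W@(0,4) -> caps B=0 W=0
Move 9: B@(1,1) -> caps B=1 W=0
Move 10: W@(2,2) -> caps B=1 W=0
Move 11: B@(4,1) -> caps B=1 W=0
Move 12: W@(0,3) -> caps B=1 W=0

Answer: 1 0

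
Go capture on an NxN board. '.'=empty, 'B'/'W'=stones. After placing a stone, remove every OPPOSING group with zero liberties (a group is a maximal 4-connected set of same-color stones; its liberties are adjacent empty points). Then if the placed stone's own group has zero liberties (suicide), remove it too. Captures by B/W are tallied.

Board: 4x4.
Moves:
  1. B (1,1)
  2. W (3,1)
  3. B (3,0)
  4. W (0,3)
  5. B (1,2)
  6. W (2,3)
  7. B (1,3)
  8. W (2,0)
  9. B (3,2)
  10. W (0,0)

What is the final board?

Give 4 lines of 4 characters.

Move 1: B@(1,1) -> caps B=0 W=0
Move 2: W@(3,1) -> caps B=0 W=0
Move 3: B@(3,0) -> caps B=0 W=0
Move 4: W@(0,3) -> caps B=0 W=0
Move 5: B@(1,2) -> caps B=0 W=0
Move 6: W@(2,3) -> caps B=0 W=0
Move 7: B@(1,3) -> caps B=0 W=0
Move 8: W@(2,0) -> caps B=0 W=1
Move 9: B@(3,2) -> caps B=0 W=1
Move 10: W@(0,0) -> caps B=0 W=1

Answer: W..W
.BBB
W..W
.WB.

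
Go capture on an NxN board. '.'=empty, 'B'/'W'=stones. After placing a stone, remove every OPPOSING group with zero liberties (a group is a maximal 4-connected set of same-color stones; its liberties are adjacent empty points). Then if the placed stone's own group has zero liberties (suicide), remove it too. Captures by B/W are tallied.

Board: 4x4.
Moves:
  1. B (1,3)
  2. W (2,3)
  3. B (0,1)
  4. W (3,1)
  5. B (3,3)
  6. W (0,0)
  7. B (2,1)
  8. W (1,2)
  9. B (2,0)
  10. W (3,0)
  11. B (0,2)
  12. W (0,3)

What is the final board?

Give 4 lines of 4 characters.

Move 1: B@(1,3) -> caps B=0 W=0
Move 2: W@(2,3) -> caps B=0 W=0
Move 3: B@(0,1) -> caps B=0 W=0
Move 4: W@(3,1) -> caps B=0 W=0
Move 5: B@(3,3) -> caps B=0 W=0
Move 6: W@(0,0) -> caps B=0 W=0
Move 7: B@(2,1) -> caps B=0 W=0
Move 8: W@(1,2) -> caps B=0 W=0
Move 9: B@(2,0) -> caps B=0 W=0
Move 10: W@(3,0) -> caps B=0 W=0
Move 11: B@(0,2) -> caps B=0 W=0
Move 12: W@(0,3) -> caps B=0 W=1

Answer: WBBW
..W.
BB.W
WW.B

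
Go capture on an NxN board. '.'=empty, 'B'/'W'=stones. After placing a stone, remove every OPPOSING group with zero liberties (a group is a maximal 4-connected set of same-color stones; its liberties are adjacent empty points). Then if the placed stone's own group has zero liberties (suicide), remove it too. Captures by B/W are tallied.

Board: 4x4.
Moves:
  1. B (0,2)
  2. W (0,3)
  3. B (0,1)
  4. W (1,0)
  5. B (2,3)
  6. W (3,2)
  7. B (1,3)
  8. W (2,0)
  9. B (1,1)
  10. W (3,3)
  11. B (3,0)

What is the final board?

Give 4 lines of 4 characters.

Move 1: B@(0,2) -> caps B=0 W=0
Move 2: W@(0,3) -> caps B=0 W=0
Move 3: B@(0,1) -> caps B=0 W=0
Move 4: W@(1,0) -> caps B=0 W=0
Move 5: B@(2,3) -> caps B=0 W=0
Move 6: W@(3,2) -> caps B=0 W=0
Move 7: B@(1,3) -> caps B=1 W=0
Move 8: W@(2,0) -> caps B=1 W=0
Move 9: B@(1,1) -> caps B=1 W=0
Move 10: W@(3,3) -> caps B=1 W=0
Move 11: B@(3,0) -> caps B=1 W=0

Answer: .BB.
WB.B
W..B
B.WW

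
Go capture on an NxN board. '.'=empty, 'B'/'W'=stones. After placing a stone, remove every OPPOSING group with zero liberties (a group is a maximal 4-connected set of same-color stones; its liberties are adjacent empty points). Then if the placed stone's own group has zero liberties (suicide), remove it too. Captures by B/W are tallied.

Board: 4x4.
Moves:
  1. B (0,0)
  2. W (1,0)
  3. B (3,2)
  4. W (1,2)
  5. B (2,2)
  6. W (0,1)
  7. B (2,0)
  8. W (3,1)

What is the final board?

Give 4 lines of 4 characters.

Move 1: B@(0,0) -> caps B=0 W=0
Move 2: W@(1,0) -> caps B=0 W=0
Move 3: B@(3,2) -> caps B=0 W=0
Move 4: W@(1,2) -> caps B=0 W=0
Move 5: B@(2,2) -> caps B=0 W=0
Move 6: W@(0,1) -> caps B=0 W=1
Move 7: B@(2,0) -> caps B=0 W=1
Move 8: W@(3,1) -> caps B=0 W=1

Answer: .W..
W.W.
B.B.
.WB.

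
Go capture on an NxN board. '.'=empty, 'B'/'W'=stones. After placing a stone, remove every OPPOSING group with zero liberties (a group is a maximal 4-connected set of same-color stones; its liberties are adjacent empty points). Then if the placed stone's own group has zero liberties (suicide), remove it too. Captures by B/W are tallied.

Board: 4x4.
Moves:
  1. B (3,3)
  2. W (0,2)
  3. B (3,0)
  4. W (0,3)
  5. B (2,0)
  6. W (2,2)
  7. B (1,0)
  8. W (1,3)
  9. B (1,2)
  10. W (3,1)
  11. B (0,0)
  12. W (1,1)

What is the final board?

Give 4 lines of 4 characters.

Move 1: B@(3,3) -> caps B=0 W=0
Move 2: W@(0,2) -> caps B=0 W=0
Move 3: B@(3,0) -> caps B=0 W=0
Move 4: W@(0,3) -> caps B=0 W=0
Move 5: B@(2,0) -> caps B=0 W=0
Move 6: W@(2,2) -> caps B=0 W=0
Move 7: B@(1,0) -> caps B=0 W=0
Move 8: W@(1,3) -> caps B=0 W=0
Move 9: B@(1,2) -> caps B=0 W=0
Move 10: W@(3,1) -> caps B=0 W=0
Move 11: B@(0,0) -> caps B=0 W=0
Move 12: W@(1,1) -> caps B=0 W=1

Answer: B.WW
BW.W
B.W.
BW.B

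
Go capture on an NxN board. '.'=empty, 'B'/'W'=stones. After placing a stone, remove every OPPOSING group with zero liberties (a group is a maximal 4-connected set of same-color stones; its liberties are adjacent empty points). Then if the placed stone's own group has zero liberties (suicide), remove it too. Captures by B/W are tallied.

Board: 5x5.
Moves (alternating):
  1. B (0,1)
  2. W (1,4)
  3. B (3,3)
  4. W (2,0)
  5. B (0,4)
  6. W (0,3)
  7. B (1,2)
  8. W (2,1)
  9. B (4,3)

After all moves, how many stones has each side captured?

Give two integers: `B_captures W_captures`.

Move 1: B@(0,1) -> caps B=0 W=0
Move 2: W@(1,4) -> caps B=0 W=0
Move 3: B@(3,3) -> caps B=0 W=0
Move 4: W@(2,0) -> caps B=0 W=0
Move 5: B@(0,4) -> caps B=0 W=0
Move 6: W@(0,3) -> caps B=0 W=1
Move 7: B@(1,2) -> caps B=0 W=1
Move 8: W@(2,1) -> caps B=0 W=1
Move 9: B@(4,3) -> caps B=0 W=1

Answer: 0 1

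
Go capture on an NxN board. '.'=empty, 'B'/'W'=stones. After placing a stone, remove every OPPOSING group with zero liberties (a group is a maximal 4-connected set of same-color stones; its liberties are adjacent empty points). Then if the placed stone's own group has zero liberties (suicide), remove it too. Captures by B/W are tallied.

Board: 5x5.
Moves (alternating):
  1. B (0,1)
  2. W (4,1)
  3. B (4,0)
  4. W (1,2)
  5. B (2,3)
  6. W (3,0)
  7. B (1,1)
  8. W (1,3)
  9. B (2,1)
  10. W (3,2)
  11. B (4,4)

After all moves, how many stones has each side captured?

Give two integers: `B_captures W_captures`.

Answer: 0 1

Derivation:
Move 1: B@(0,1) -> caps B=0 W=0
Move 2: W@(4,1) -> caps B=0 W=0
Move 3: B@(4,0) -> caps B=0 W=0
Move 4: W@(1,2) -> caps B=0 W=0
Move 5: B@(2,3) -> caps B=0 W=0
Move 6: W@(3,0) -> caps B=0 W=1
Move 7: B@(1,1) -> caps B=0 W=1
Move 8: W@(1,3) -> caps B=0 W=1
Move 9: B@(2,1) -> caps B=0 W=1
Move 10: W@(3,2) -> caps B=0 W=1
Move 11: B@(4,4) -> caps B=0 W=1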